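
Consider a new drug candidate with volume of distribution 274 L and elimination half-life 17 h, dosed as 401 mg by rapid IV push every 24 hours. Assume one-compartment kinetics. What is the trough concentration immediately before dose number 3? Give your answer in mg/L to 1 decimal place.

0.8 mg/L

f = (1/2)^(τ/t½) = (1/2)^(24/17) ≈ 0.3759.
C₀ = D/Vd = 401/274 ≈ 1.464 mg/L.
Before the 3rd dose, 2 doses have been given. Superposition: Cmin = C₀·(f + f²).
≈ 1.464 × (0.3759 + 0.1413) ≈ 1.464 × 0.5172 ≈ 0.757 mg/L.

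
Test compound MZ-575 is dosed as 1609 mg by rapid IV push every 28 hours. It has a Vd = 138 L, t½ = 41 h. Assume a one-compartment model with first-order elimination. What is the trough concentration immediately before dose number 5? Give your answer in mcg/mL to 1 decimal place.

16.4 mcg/mL

f = (1/2)^(τ/t½) = (1/2)^(28/41) ≈ 0.6229.
C₀ = D/Vd = 1609/138 ≈ 11.659 mcg/mL.
Before the 5th dose, 4 doses have been given. Superposition: Cmin = C₀·(f + f² + … + f^4).
≈ 11.659 × (0.6229 + 0.3880 + 0.2417 + 0.1505) ≈ 11.659 × 1.4031 ≈ 16.359 mcg/mL.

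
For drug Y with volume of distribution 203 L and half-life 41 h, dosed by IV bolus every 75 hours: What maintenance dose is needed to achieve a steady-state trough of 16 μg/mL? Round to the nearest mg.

τ/t½ = 75/41 ≈ 1.8293, so f = (1/2)^(75/41) ≈ 0.281407.
Cmin,ss = (D/Vd)·f/(1−f), so D = Cmin,ss·Vd·(1−f)/f.
D = 16 × 203 × (1−f)/f ≈ 16 × 203 × 2.55357 ≈ 8294.00 mg.

8294 mg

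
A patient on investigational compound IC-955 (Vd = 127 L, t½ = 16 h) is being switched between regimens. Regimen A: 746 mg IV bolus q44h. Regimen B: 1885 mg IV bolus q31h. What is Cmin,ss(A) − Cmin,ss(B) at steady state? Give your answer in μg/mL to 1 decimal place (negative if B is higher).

-4.2 μg/mL

Regimen A: f = (1/2)^(44/16) ≈ 0.1487; Cmin,ss = (746/127)·f/(1−f) ≈ 1.026 μg/mL.
Regimen B: f = (1/2)^(31/16) ≈ 0.2611; Cmin,ss = (1885/127)·f/(1−f) ≈ 5.245 μg/mL.
Difference ≈ 1.026 − 5.245 ≈ -4.219 μg/mL.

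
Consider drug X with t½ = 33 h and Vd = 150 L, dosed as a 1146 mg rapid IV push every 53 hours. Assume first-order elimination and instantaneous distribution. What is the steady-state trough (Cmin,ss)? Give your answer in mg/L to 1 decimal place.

3.7 mg/L

Over one 53-h interval, 53/33 ≈ 1.6061 half-lives elapse, leaving f ≈ 0.3285 of each dose.
Accumulation ratio R = 1/(1 − f) ≈ 1/0.6715 ≈ 1.4892.
Single-dose peak C₀ = D/Vd = 1146/150 ≈ 7.640 mg/L.
Steady-state peak Cmax,ss = C₀·R ≈ 7.640 × 1.4892 ≈ 11.377 mg/L.
One interval later, Cmin,ss = Cmax,ss·e^(−kτ) ≈ 11.377 × 0.3285 ≈ 3.737 mg/L.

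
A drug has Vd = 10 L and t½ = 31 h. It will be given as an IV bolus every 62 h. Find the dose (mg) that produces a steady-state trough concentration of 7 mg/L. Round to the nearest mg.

τ/t½ = 62/31 ≈ 2, so f = (1/2)^(62/31) ≈ 0.250000.
Cmin,ss = (D/Vd)·f/(1−f), so D = Cmin,ss·Vd·(1−f)/f.
D = 7 × 10 × (1−f)/f ≈ 7 × 10 × 3.00000 ≈ 210.00 mg.

210 mg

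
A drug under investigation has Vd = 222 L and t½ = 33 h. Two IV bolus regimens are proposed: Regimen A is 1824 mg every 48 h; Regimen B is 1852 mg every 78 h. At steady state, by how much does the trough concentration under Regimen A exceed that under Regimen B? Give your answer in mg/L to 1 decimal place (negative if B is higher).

Regimen A: f = (1/2)^(48/33) ≈ 0.3649; Cmin,ss = (1824/222)·f/(1−f) ≈ 4.721 mg/L.
Regimen B: f = (1/2)^(78/33) ≈ 0.1943; Cmin,ss = (1852/222)·f/(1−f) ≈ 2.012 mg/L.
Difference ≈ 4.721 − 2.012 ≈ 2.709 mg/L.

2.7 mg/L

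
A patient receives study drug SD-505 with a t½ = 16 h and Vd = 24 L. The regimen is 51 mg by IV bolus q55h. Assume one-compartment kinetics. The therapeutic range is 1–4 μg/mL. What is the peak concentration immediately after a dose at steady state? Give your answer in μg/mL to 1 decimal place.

2.3 μg/mL

τ/t½ = 55/16 ≈ 3.4375, so fraction remaining f = (1/2)^(55/16) ≈ 0.0923.
At steady state, accumulation factor R = 1/(1 − e^(−kτ)) ≈ 1.1017.
Single-dose peak C₀ = D/Vd = 51/24 ≈ 2.125 μg/mL.
Steady-state peak Cmax,ss = C₀·R ≈ 2.125 × 1.1017 ≈ 2.341 μg/mL.
Peak 2.3 μg/mL vs MTC 4 μg/mL: below toxic threshold.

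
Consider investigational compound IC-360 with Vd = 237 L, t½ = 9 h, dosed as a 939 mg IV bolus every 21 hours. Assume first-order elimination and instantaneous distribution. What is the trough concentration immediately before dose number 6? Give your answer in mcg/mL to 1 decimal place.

f = (1/2)^(τ/t½) = (1/2)^(21/9) ≈ 0.1984.
C₀ = D/Vd = 939/237 ≈ 3.962 mcg/mL.
Before the 6th dose, 5 doses have been given. Superposition: Cmin = C₀·(f + f² + … + f^5).
≈ 3.962 × (0.1984 + 0.0394 + 0.0078 + 0.0015 + 0.0003) ≈ 3.962 × 0.2474 ≈ 0.980 mcg/mL.

1.0 mcg/mL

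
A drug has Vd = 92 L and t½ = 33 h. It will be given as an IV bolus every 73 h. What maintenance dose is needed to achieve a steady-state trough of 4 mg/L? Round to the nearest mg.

τ/t½ = 73/33 ≈ 2.2121, so f = (1/2)^(73/33) ≈ 0.215817.
Cmin,ss = (D/Vd)·f/(1−f), so D = Cmin,ss·Vd·(1−f)/f.
D = 4 × 92 × (1−f)/f ≈ 4 × 92 × 3.63356 ≈ 1337.15 mg.

1337 mg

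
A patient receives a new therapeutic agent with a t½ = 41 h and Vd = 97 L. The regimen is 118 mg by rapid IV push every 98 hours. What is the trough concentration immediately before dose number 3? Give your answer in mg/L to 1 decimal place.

0.3 mg/L

f = (1/2)^(τ/t½) = (1/2)^(98/41) ≈ 0.1908.
C₀ = D/Vd = 118/97 ≈ 1.216 mg/L.
Before the 3rd dose, 2 doses have been given. Superposition: Cmin = C₀·(f + f²).
≈ 1.216 × (0.1908 + 0.0364) ≈ 1.216 × 0.2272 ≈ 0.276 mg/L.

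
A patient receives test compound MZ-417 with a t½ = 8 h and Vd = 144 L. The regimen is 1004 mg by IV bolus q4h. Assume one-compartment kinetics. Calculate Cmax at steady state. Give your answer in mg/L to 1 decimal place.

τ/t½ = 4/8 ≈ 0.5, so fraction remaining f = (1/2)^(4/8) ≈ 0.7071.
Accumulation ratio R = 1/(1 − f) ≈ 1/0.2929 ≈ 3.4141.
Single-dose peak C₀ = D/Vd = 1004/144 ≈ 6.972 mg/L.
Cmax,ss = C₀/(1 − f) ≈ 6.972/0.2929 ≈ 23.803 mg/L.

23.8 mg/L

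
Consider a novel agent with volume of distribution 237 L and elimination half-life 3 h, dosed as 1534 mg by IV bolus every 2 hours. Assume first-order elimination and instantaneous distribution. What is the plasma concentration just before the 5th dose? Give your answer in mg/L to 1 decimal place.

9.3 mg/L

f = (1/2)^(τ/t½) = (1/2)^(2/3) ≈ 0.6300.
C₀ = D/Vd = 1534/237 ≈ 6.473 mg/L.
Before the 5th dose, 4 doses have been given. Superposition: Cmin = C₀·(f + f² + … + f^4).
≈ 6.473 × (0.6300 + 0.3969 + 0.2500 + 0.1575) ≈ 6.473 × 1.4344 ≈ 9.285 mg/L.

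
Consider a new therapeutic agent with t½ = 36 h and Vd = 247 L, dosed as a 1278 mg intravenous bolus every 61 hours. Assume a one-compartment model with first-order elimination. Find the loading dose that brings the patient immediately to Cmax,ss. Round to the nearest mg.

1849 mg

f = (1/2)^(61/36) ≈ 0.308974; accumulation ratio R = 1/(1−f) ≈ 1.44712.
Loading dose to hit Cmax,ss on first dose: D_load = D_maint·R ≈ 1278 × 1.44712 ≈ 1849.42 mg.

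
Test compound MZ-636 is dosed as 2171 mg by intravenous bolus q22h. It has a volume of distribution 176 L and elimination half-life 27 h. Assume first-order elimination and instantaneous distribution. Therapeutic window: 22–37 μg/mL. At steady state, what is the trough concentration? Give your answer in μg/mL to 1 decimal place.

τ/t½ = 22/27 ≈ 0.81481, so fraction remaining f = (1/2)^(22/27) ≈ 0.5685.
At steady state, accumulation factor R = 1/(1 − e^(−kτ)) ≈ 2.3175.
Single-dose peak C₀ = D/Vd = 2171/176 ≈ 12.335 μg/mL.
Cmax,ss = C₀/(1 − f) ≈ 12.335/0.4315 ≈ 28.586 μg/mL.
Steady-state trough Cmin,ss = Cmax,ss·f ≈ 28.586 × 0.5685 ≈ 16.251 μg/mL.
Trough 16.3 μg/mL vs MEC 22 μg/mL: subtherapeutic.

16.3 μg/mL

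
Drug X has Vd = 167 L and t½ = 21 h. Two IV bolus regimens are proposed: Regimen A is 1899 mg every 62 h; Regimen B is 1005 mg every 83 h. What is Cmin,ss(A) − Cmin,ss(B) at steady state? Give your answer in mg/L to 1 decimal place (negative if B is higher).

1.3 mg/L

Regimen A: f = (1/2)^(62/21) ≈ 0.1292; Cmin,ss = (1899/167)·f/(1−f) ≈ 1.687 mg/L.
Regimen B: f = (1/2)^(83/21) ≈ 0.0646; Cmin,ss = (1005/167)·f/(1−f) ≈ 0.416 mg/L.
Difference ≈ 1.687 − 0.416 ≈ 1.271 mg/L.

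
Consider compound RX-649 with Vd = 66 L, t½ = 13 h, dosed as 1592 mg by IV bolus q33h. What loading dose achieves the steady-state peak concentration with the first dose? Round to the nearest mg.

f = (1/2)^(33/13) ≈ 0.172126; accumulation ratio R = 1/(1−f) ≈ 1.20791.
Loading dose to hit Cmax,ss on first dose: D_load = D_maint·R ≈ 1592 × 1.20791 ≈ 1922.99 mg.

1923 mg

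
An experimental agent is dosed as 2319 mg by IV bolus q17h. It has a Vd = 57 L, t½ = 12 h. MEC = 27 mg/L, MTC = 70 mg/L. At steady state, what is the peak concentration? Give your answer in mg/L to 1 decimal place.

k = ln2/t½ = ln2/12 ≈ 0.057762 h⁻¹; fraction remaining f = e^(−kτ) = e^(−0.057762×17) ≈ 0.3746.
Accumulation ratio R = 1/(1 − f) ≈ 1/0.6254 ≈ 1.5990.
Single-dose peak C₀ = D/Vd = 2319/57 ≈ 40.684 mg/L.
Cmax,ss = C₀/(1 − f) ≈ 40.684/0.6254 ≈ 65.053 mg/L.
Peak 65.1 mg/L vs MTC 70 mg/L: below toxic threshold.

65.1 mg/L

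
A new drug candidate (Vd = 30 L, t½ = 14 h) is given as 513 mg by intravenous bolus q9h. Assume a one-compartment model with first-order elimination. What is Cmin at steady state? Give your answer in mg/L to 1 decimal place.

30.5 mg/L

τ/t½ = 9/14 ≈ 0.64286, so fraction remaining f = (1/2)^(9/14) ≈ 0.6404.
At steady state, accumulation factor R = 1/(1 − e^(−kτ)) ≈ 2.7809.
Single-dose peak C₀ = D/Vd = 513/30 ≈ 17.100 mg/L.
Steady-state peak Cmax,ss = C₀·R ≈ 17.100 × 2.7809 ≈ 47.553 mg/L.
Steady-state trough Cmin,ss = Cmax,ss·f ≈ 47.553 × 0.6404 ≈ 30.453 mg/L.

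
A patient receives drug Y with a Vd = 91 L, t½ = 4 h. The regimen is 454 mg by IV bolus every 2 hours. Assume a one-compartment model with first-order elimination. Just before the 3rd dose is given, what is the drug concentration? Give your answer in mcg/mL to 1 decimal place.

6.0 mcg/mL

f = (1/2)^(τ/t½) = (1/2)^(2/4) ≈ 0.7071.
C₀ = D/Vd = 454/91 ≈ 4.989 mcg/mL.
Before the 3rd dose, 2 doses have been given. Superposition: Cmin = C₀·(f + f²).
≈ 4.989 × (0.7071 + 0.5000) ≈ 4.989 × 1.2071 ≈ 6.022 mcg/mL.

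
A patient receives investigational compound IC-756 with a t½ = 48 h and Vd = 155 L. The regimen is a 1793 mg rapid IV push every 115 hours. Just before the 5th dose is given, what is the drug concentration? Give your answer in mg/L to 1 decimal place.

f = (1/2)^(τ/t½) = (1/2)^(115/48) ≈ 0.1900.
C₀ = D/Vd = 1793/155 ≈ 11.568 mg/L.
Before the 5th dose, 4 doses have been given. Superposition: Cmin = C₀·(f + f² + … + f^4).
≈ 11.568 × (0.1900 + 0.0361 + 0.0069 + 0.0013) ≈ 11.568 × 0.2343 ≈ 2.710 mg/L.

2.7 mg/L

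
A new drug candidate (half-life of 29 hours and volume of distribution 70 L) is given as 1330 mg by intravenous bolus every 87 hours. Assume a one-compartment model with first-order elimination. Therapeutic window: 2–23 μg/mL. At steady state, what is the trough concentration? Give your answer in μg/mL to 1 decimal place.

2.7 μg/mL

τ = 87 h = 3 half-lives, so f = (1/2)^3 = 0.125.
Accumulation ratio R = 1/(1 − f) = 1/0.875 = 8/7.
Single-dose peak C₀ = D/Vd = 1330/70 = 19 μg/mL.
Steady-state peak Cmax,ss = C₀·R = 19 × 8/7 ≈ 21.714 μg/mL.
Steady-state trough Cmin,ss = Cmax,ss·f ≈ 21.714 × 0.125 ≈ 2.714 μg/mL.
Trough 2.7 μg/mL vs MEC 2 μg/mL: adequate.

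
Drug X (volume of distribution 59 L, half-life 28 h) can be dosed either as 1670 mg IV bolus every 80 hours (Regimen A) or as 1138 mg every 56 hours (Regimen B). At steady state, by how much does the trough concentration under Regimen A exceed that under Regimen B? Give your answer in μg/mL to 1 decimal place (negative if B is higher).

-1.9 μg/mL

Regimen A: f = (1/2)^(80/28) ≈ 0.1380; Cmin,ss = (1670/59)·f/(1−f) ≈ 4.531 μg/mL.
Regimen B: f = (1/2)^(56/28) ≈ 0.2500; Cmin,ss = (1138/59)·f/(1−f) ≈ 6.429 μg/mL.
Difference ≈ 4.531 − 6.429 ≈ -1.898 μg/mL.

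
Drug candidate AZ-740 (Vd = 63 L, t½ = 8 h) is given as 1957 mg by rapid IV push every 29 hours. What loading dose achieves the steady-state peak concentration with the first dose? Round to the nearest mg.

f = (1/2)^(29/8) ≈ 0.081052; accumulation ratio R = 1/(1−f) ≈ 1.08820.
Loading dose to hit Cmax,ss on first dose: D_load = D_maint·R ≈ 1957 × 1.08820 ≈ 2129.61 mg.

2130 mg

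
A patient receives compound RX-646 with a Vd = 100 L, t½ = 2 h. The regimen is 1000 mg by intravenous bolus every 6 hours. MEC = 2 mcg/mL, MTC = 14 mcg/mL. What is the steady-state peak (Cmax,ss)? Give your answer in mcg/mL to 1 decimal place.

The dosing interval is 3 half-lives, so f = 2^(−3) = 0.125.
Accumulation ratio R = 1/(1 − f) = 1/0.875 = 8/7.
Single-dose peak C₀ = D/Vd = 1000/100 = 10 mcg/mL.
Steady-state peak Cmax,ss = C₀·R = 10 × 8/7 ≈ 11.429 mcg/mL.
Peak 11.4 mcg/mL vs MTC 14 mcg/mL: below toxic threshold.

11.4 mcg/mL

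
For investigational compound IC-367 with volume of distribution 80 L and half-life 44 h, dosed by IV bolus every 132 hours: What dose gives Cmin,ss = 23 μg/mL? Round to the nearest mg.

12880 mg

τ/t½ = 132/44 ≈ 3, so f = (1/2)^(132/44) ≈ 0.125000.
Cmin,ss = (D/Vd)·f/(1−f), so D = Cmin,ss·Vd·(1−f)/f.
D = 23 × 80 × (1−f)/f ≈ 23 × 80 × 7.00000 ≈ 12880.00 mg.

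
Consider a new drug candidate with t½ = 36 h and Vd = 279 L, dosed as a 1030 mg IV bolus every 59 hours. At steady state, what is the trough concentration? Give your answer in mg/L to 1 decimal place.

Over one 59-h interval, 59/36 ≈ 1.6389 half-lives elapse, leaving f ≈ 0.3211 of each dose.
Accumulation ratio R = 1/(1 − f) ≈ 1/0.6789 ≈ 1.4730.
Single-dose peak C₀ = D/Vd = 1030/279 ≈ 3.692 mg/L.
Steady-state peak Cmax,ss = C₀·R ≈ 3.692 × 1.4730 ≈ 5.438 mg/L.
One interval later, Cmin,ss = Cmax,ss·e^(−kτ) ≈ 5.438 × 0.3211 ≈ 1.746 mg/L.

1.7 mg/L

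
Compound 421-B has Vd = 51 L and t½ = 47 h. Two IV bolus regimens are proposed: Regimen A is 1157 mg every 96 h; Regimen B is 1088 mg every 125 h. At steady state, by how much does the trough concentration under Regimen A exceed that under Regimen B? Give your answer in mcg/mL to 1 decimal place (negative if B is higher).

Regimen A: f = (1/2)^(96/47) ≈ 0.2427; Cmin,ss = (1157/51)·f/(1−f) ≈ 7.271 mcg/mL.
Regimen B: f = (1/2)^(125/47) ≈ 0.1583; Cmin,ss = (1088/51)·f/(1−f) ≈ 4.012 mcg/mL.
Difference ≈ 7.271 − 4.012 ≈ 3.259 mcg/mL.

3.3 mcg/mL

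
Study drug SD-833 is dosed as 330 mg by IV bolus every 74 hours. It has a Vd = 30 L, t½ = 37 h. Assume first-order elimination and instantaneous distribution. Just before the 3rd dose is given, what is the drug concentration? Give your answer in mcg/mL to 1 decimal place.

3.4 mcg/mL

f = (1/2)^(τ/t½) = (1/2)^(74/37) ≈ 0.2500.
C₀ = D/Vd = 330/30 ≈ 11.000 mcg/mL.
Before the 3rd dose, 2 doses have been given. Superposition: Cmin = C₀·(f + f²).
≈ 11.000 × (0.2500 + 0.0625) ≈ 11.000 × 0.3125 ≈ 3.438 mcg/mL.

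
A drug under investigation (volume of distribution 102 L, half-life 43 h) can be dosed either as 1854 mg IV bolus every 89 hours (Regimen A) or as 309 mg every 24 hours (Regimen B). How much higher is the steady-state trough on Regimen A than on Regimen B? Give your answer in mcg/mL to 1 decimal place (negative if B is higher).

Regimen A: f = (1/2)^(89/43) ≈ 0.2382; Cmin,ss = (1854/102)·f/(1−f) ≈ 5.683 mcg/mL.
Regimen B: f = (1/2)^(24/43) ≈ 0.6792; Cmin,ss = (309/102)·f/(1−f) ≈ 6.414 mcg/mL.
Difference ≈ 5.683 − 6.414 ≈ -0.731 mcg/mL.

-0.7 mcg/mL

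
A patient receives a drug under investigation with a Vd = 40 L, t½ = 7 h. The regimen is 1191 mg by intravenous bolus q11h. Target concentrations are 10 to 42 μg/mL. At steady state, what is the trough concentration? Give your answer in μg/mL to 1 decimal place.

τ/t½ = 11/7 ≈ 1.5714, so fraction remaining f = (1/2)^(11/7) ≈ 0.3365.
Each bolus raises the concentration by D/Vd = 1191/40 ≈ 29.775 μg/mL.
Steady-state trough Cmin,ss = C₀·f/(1−f) ≈ 29.775 × 0.3365/0.6635 ≈ 15.101 μg/mL.
Trough 15.1 μg/mL vs MEC 10 μg/mL: adequate.

15.1 μg/mL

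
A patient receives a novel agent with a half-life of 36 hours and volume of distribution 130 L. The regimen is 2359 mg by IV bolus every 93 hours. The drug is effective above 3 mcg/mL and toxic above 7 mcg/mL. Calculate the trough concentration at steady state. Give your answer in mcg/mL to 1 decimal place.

Over one 93-h interval, 93/36 ≈ 2.5833 half-lives elapse, leaving f ≈ 0.1669 of each dose.
At steady state, accumulation factor R = 1/(1 − e^(−kτ)) ≈ 1.2003.
Each bolus raises the concentration by D/Vd = 2359/130 ≈ 18.146 mcg/mL.
Cmax,ss = C₀/(1 − f) ≈ 18.146/0.8331 ≈ 21.781 mcg/mL.
Steady-state trough Cmin,ss = Cmax,ss·f ≈ 21.781 × 0.1669 ≈ 3.635 mcg/mL.
Trough 3.6 mcg/mL vs MEC 3 mcg/mL: adequate.

3.6 mcg/mL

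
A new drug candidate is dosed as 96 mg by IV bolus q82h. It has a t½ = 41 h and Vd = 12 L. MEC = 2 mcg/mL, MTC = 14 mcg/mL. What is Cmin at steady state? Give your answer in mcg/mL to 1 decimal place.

2.7 mcg/mL

τ = 82 h = 2 half-lives, so f = (1/2)^2 = 0.25.
At steady state, R = 1/(1 − 0.25) = 4/3.
Single-dose peak C₀ = D/Vd = 96/12 = 8 mcg/mL.
Steady-state peak Cmax,ss = C₀·R = 8 × 4/3 ≈ 10.667 mcg/mL.
Steady-state trough Cmin,ss = Cmax,ss·f ≈ 10.667 × 0.25 ≈ 2.667 mcg/mL.
Trough 2.7 mcg/mL vs MEC 2 mcg/mL: adequate.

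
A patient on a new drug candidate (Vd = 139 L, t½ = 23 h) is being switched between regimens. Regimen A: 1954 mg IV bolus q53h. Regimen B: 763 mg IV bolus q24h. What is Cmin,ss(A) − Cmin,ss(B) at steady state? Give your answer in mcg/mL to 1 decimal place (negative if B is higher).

-1.6 mcg/mL

Regimen A: f = (1/2)^(53/23) ≈ 0.2025; Cmin,ss = (1954/139)·f/(1−f) ≈ 3.569 mcg/mL.
Regimen B: f = (1/2)^(24/23) ≈ 0.4852; Cmin,ss = (763/139)·f/(1−f) ≈ 5.174 mcg/mL.
Difference ≈ 3.569 − 5.174 ≈ -1.605 mcg/mL.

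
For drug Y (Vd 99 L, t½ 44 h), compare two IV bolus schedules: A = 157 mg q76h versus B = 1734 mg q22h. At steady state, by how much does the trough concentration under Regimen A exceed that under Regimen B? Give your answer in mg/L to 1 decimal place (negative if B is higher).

Regimen A: f = (1/2)^(76/44) ≈ 0.3020; Cmin,ss = (157/99)·f/(1−f) ≈ 0.686 mg/L.
Regimen B: f = (1/2)^(22/44) ≈ 0.7071; Cmin,ss = (1734/99)·f/(1−f) ≈ 42.284 mg/L.
Difference ≈ 0.686 − 42.284 ≈ -41.598 mg/L.

-41.6 mg/L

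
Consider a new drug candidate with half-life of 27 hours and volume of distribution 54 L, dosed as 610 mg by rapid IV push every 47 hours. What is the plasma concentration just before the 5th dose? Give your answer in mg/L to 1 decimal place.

4.8 mg/L

f = (1/2)^(τ/t½) = (1/2)^(47/27) ≈ 0.2992.
C₀ = D/Vd = 610/54 ≈ 11.296 mg/L.
Before the 5th dose, 4 doses have been given. Superposition: Cmin = C₀·(f + f² + … + f^4).
≈ 11.296 × (0.2992 + 0.0895 + 0.0268 + 0.0080) ≈ 11.296 × 0.4235 ≈ 4.784 mg/L.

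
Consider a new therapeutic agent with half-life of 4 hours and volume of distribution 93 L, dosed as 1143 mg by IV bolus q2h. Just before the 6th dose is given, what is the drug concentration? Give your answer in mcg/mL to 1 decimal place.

24.4 mcg/mL

f = (1/2)^(τ/t½) = (1/2)^(2/4) ≈ 0.7071.
C₀ = D/Vd = 1143/93 ≈ 12.290 mcg/mL.
Before the 6th dose, 5 doses have been given. Superposition: Cmin = C₀·(f + f² + … + f^5).
≈ 12.290 × (0.7071 + 0.5000 + 0.3535 + 0.2500 + 0.1768) ≈ 12.290 × 1.9874 ≈ 24.425 mcg/mL.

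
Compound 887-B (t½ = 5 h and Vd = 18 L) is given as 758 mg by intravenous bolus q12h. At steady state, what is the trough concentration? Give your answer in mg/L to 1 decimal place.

k = ln2/t½ = ln2/5 ≈ 0.138629 h⁻¹; fraction remaining f = e^(−kτ) = e^(−0.138629×12) ≈ 0.1895.
Single-dose peak C₀ = D/Vd = 758/18 ≈ 42.111 mg/L.
Steady-state trough Cmin,ss = C₀·f/(1−f) ≈ 42.111 × 0.1895/0.8105 ≈ 9.846 mg/L.

9.8 mg/L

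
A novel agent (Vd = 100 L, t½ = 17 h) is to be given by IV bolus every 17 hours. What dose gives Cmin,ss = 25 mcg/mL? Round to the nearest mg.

τ/t½ = 17/17 ≈ 1, so f = (1/2)^(17/17) ≈ 0.500000.
Cmin,ss = (D/Vd)·f/(1−f), so D = Cmin,ss·Vd·(1−f)/f.
D = 25 × 100 × (1−f)/f ≈ 25 × 100 × 1.00000 ≈ 2500.00 mg.

2500 mg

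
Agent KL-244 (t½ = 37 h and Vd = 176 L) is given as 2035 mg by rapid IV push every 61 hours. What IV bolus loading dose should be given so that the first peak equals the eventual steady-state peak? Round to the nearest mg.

2988 mg

f = (1/2)^(61/37) ≈ 0.318939; accumulation ratio R = 1/(1−f) ≈ 1.46830.
Loading dose to hit Cmax,ss on first dose: D_load = D_maint·R ≈ 2035 × 1.46830 ≈ 2987.99 mg.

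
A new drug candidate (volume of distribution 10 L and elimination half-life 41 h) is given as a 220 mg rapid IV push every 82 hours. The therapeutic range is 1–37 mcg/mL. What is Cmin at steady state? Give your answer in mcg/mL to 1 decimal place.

τ = 82 h = 2 half-lives, so f = (1/2)^2 = 0.25.
At steady state, R = 1/(1 − 0.25) = 4/3.
Single-dose peak C₀ = D/Vd = 220/10 = 22 mcg/mL.
Steady-state peak Cmax,ss = C₀·R = 22 × 4/3 ≈ 29.333 mcg/mL.
Steady-state trough Cmin,ss = Cmax,ss·f ≈ 29.333 × 0.25 ≈ 7.333 mcg/mL.
Trough 7.3 mcg/mL vs MEC 1 mcg/mL: adequate.

7.3 mcg/mL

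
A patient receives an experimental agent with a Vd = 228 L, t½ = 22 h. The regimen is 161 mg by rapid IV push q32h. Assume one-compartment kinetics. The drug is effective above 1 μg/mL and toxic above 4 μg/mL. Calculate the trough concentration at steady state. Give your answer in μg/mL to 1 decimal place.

0.4 μg/mL

τ/t½ = 32/22 ≈ 1.4545, so fraction remaining f = (1/2)^(32/22) ≈ 0.3649.
Each bolus raises the concentration by D/Vd = 161/228 ≈ 0.706 μg/mL.
Steady-state trough Cmin,ss = C₀·f/(1−f) ≈ 0.706 × 0.3649/0.6351 ≈ 0.406 μg/mL.
Trough 0.4 μg/mL vs MEC 1 μg/mL: subtherapeutic.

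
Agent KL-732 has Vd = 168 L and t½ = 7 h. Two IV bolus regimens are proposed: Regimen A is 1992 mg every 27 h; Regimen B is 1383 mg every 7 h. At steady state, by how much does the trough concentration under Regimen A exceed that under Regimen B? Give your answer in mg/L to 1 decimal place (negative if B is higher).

-7.4 mg/L

Regimen A: f = (1/2)^(27/7) ≈ 0.0690; Cmin,ss = (1992/168)·f/(1−f) ≈ 0.879 mg/L.
Regimen B: f = (1/2)^(7/7) ≈ 0.5000; Cmin,ss = (1383/168)·f/(1−f) ≈ 8.232 mg/L.
Difference ≈ 0.879 − 8.232 ≈ -7.353 mg/L.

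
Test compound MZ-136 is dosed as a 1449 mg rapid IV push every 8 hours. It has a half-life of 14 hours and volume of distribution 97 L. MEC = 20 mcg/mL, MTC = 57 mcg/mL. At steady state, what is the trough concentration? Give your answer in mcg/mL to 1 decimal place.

Over one 8-h interval, 8/14 ≈ 0.57143 half-lives elapse, leaving f ≈ 0.6730 of each dose.
At steady state, accumulation factor R = 1/(1 − e^(−kτ)) ≈ 3.0581.
Single-dose peak C₀ = D/Vd = 1449/97 ≈ 14.938 mcg/mL.
Steady-state peak Cmax,ss = C₀·R ≈ 14.938 × 3.0581 ≈ 45.682 mcg/mL.
One interval later, Cmin,ss = Cmax,ss·e^(−kτ) ≈ 45.682 × 0.6730 ≈ 30.744 mcg/mL.
Trough 30.7 mcg/mL vs MEC 20 mcg/mL: adequate.

30.7 mcg/mL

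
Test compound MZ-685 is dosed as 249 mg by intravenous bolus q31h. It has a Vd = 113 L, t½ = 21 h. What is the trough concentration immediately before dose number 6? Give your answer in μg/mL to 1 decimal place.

f = (1/2)^(τ/t½) = (1/2)^(31/21) ≈ 0.3594.
C₀ = D/Vd = 249/113 ≈ 2.204 μg/mL.
Before the 6th dose, 5 doses have been given. Superposition: Cmin = C₀·(f + f² + … + f^5).
≈ 2.204 × (0.3594 + 0.1292 + 0.0464 + 0.0167 + 0.0060) ≈ 2.204 × 0.5577 ≈ 1.229 μg/mL.

1.2 μg/mL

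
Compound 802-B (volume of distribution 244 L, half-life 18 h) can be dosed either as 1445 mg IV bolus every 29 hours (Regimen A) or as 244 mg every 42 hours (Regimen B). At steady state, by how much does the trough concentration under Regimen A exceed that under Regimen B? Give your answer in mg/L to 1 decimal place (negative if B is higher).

Regimen A: f = (1/2)^(29/18) ≈ 0.3273; Cmin,ss = (1445/244)·f/(1−f) ≈ 2.881 mg/L.
Regimen B: f = (1/2)^(42/18) ≈ 0.1984; Cmin,ss = (244/244)·f/(1−f) ≈ 0.248 mg/L.
Difference ≈ 2.881 − 0.248 ≈ 2.633 mg/L.

2.6 mg/L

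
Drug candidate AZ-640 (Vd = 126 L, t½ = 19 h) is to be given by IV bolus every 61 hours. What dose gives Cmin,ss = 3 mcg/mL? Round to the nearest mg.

τ/t½ = 61/19 ≈ 3.2105, so f = (1/2)^(61/19) ≈ 0.108028.
Cmin,ss = (D/Vd)·f/(1−f), so D = Cmin,ss·Vd·(1−f)/f.
D = 3 × 126 × (1−f)/f ≈ 3 × 126 × 8.25686 ≈ 3121.09 mg.

3121 mg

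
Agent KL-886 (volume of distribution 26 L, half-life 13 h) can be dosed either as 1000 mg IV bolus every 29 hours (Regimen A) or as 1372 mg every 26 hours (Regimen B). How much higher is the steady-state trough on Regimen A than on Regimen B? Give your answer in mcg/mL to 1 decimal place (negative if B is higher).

Regimen A: f = (1/2)^(29/13) ≈ 0.2130; Cmin,ss = (1000/26)·f/(1−f) ≈ 10.410 mcg/mL.
Regimen B: f = (1/2)^(26/13) ≈ 0.2500; Cmin,ss = (1372/26)·f/(1−f) ≈ 17.590 mcg/mL.
Difference ≈ 10.410 − 17.590 ≈ -7.180 mcg/mL.

-7.2 mcg/mL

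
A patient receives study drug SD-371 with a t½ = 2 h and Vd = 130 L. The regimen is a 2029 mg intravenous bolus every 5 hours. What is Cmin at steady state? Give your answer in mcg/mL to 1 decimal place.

3.4 mcg/mL

k = ln2/t½ = ln2/2 ≈ 0.346574 h⁻¹; fraction remaining f = e^(−kτ) = e^(−0.346574×5) ≈ 0.1768.
At steady state, accumulation factor R = 1/(1 − e^(−kτ)) ≈ 1.2148.
Single-dose peak C₀ = D/Vd = 2029/130 ≈ 15.608 mcg/mL.
Cmax,ss = C₀/(1 − f) ≈ 15.608/0.8232 ≈ 18.960 mcg/mL.
Steady-state trough Cmin,ss = Cmax,ss·f ≈ 18.960 × 0.1768 ≈ 3.352 mcg/mL.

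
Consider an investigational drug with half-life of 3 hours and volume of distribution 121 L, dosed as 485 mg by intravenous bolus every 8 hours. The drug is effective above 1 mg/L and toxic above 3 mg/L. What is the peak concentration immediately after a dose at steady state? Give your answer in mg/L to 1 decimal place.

4.8 mg/L

Over one 8-h interval, 8/3 ≈ 2.6667 half-lives elapse, leaving f ≈ 0.1575 of each dose.
At steady state, accumulation factor R = 1/(1 − e^(−kτ)) ≈ 1.1869.
Single-dose peak C₀ = D/Vd = 485/121 ≈ 4.008 mg/L.
Steady-state peak Cmax,ss = C₀·R ≈ 4.008 × 1.1869 ≈ 4.757 mg/L.
Peak 4.8 mg/L vs MTC 3 mg/L: exceeds toxic threshold.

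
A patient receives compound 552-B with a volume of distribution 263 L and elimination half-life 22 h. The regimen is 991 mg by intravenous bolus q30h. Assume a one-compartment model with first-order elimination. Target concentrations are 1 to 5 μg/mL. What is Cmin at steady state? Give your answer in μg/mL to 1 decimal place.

2.4 μg/mL

k = ln2/t½ = ln2/22 ≈ 0.031507 h⁻¹; fraction remaining f = e^(−kτ) = e^(−0.031507×30) ≈ 0.3886.
Accumulation ratio R = 1/(1 − f) ≈ 1/0.6114 ≈ 1.6356.
Each bolus raises the concentration by D/Vd = 991/263 ≈ 3.768 μg/mL.
Cmax,ss = C₀/(1 − f) ≈ 3.768/0.6114 ≈ 6.163 μg/mL.
One interval later, Cmin,ss = Cmax,ss·e^(−kτ) ≈ 6.163 × 0.3886 ≈ 2.395 μg/mL.
Trough 2.4 μg/mL vs MEC 1 μg/mL: adequate.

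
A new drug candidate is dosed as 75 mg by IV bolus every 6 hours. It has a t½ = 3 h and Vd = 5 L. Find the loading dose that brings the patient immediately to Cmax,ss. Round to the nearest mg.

100 mg

f = (1/2)^(6/3) ≈ 0.250000; accumulation ratio R = 1/(1−f) ≈ 1.33333.
Loading dose to hit Cmax,ss on first dose: D_load = D_maint·R ≈ 75 × 1.33333 ≈ 100.00 mg.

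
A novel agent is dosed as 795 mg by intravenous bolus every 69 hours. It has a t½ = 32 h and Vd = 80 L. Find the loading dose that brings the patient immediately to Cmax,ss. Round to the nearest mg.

1025 mg

f = (1/2)^(69/32) ≈ 0.224339; accumulation ratio R = 1/(1−f) ≈ 1.28922.
Loading dose to hit Cmax,ss on first dose: D_load = D_maint·R ≈ 795 × 1.28922 ≈ 1024.93 mg.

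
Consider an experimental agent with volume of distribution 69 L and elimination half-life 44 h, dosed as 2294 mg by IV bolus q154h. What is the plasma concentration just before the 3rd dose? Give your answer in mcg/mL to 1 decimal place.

f = (1/2)^(τ/t½) = (1/2)^(154/44) ≈ 0.0884.
C₀ = D/Vd = 2294/69 ≈ 33.246 mcg/mL.
Before the 3rd dose, 2 doses have been given. Superposition: Cmin = C₀·(f + f²).
≈ 33.246 × (0.0884 + 0.0078) ≈ 33.246 × 0.0962 ≈ 3.198 mcg/mL.

3.2 mcg/mL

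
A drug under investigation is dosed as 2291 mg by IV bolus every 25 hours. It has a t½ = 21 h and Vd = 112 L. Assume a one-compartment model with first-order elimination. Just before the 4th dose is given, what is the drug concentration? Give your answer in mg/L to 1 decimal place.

f = (1/2)^(τ/t½) = (1/2)^(25/21) ≈ 0.4382.
C₀ = D/Vd = 2291/112 ≈ 20.455 mg/L.
Before the 4th dose, 3 doses have been given. Superposition: Cmin = C₀·(f + f² + … + f^3).
≈ 20.455 × (0.4382 + 0.1920 + 0.0841) ≈ 20.455 × 0.7143 ≈ 14.611 mg/L.

14.6 mg/L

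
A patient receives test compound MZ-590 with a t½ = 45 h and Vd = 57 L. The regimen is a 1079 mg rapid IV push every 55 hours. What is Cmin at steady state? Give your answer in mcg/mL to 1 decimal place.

k = ln2/t½ = ln2/45 ≈ 0.015403 h⁻¹; fraction remaining f = e^(−kτ) = e^(−0.015403×55) ≈ 0.4286.
At steady state, accumulation factor R = 1/(1 − e^(−kτ)) ≈ 1.7501.
Single-dose peak C₀ = D/Vd = 1079/57 ≈ 18.930 mcg/mL.
Steady-state peak Cmax,ss = C₀·R ≈ 18.930 × 1.7501 ≈ 33.129 mcg/mL.
Steady-state trough Cmin,ss = Cmax,ss·f ≈ 33.129 × 0.4286 ≈ 14.199 mcg/mL.

14.2 mcg/mL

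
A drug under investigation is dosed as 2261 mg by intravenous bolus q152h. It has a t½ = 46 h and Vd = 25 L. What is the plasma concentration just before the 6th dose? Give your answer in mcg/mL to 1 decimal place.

10.2 mcg/mL

f = (1/2)^(τ/t½) = (1/2)^(152/46) ≈ 0.1012.
C₀ = D/Vd = 2261/25 ≈ 90.440 mcg/mL.
Before the 6th dose, 5 doses have been given. Superposition: Cmin = C₀·(f + f² + … + f^5).
≈ 90.440 × (0.1012 + 0.0102 + 0.0010 + 0.0001 + 0.0000) ≈ 90.440 × 0.1125 ≈ 10.175 mcg/mL.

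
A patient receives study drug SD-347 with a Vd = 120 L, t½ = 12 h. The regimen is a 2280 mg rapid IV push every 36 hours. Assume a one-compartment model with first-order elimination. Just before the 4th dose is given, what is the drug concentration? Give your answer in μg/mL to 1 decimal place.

2.7 μg/mL

f = (1/2)^(τ/t½) = (1/2)^(36/12) ≈ 0.1250.
C₀ = D/Vd = 2280/120 ≈ 19.000 μg/mL.
Before the 4th dose, 3 doses have been given. Superposition: Cmin = C₀·(f + f² + … + f^3).
≈ 19.000 × (0.1250 + 0.0156 + 0.0020) ≈ 19.000 × 0.1426 ≈ 2.709 μg/mL.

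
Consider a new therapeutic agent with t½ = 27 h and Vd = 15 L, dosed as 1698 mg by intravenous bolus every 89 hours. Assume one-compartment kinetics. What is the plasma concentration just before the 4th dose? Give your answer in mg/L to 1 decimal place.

12.8 mg/L

f = (1/2)^(τ/t½) = (1/2)^(89/27) ≈ 0.1018.
C₀ = D/Vd = 1698/15 ≈ 113.200 mg/L.
Before the 4th dose, 3 doses have been given. Superposition: Cmin = C₀·(f + f² + … + f^3).
≈ 113.200 × (0.1018 + 0.0104 + 0.0011) ≈ 113.200 × 0.1133 ≈ 12.826 mg/L.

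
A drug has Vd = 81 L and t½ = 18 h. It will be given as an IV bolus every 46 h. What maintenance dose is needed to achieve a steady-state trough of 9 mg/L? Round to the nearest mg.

τ/t½ = 46/18 ≈ 2.5556, so f = (1/2)^(46/18) ≈ 0.170099.
Cmin,ss = (D/Vd)·f/(1−f), so D = Cmin,ss·Vd·(1−f)/f.
D = 9 × 81 × (1−f)/f ≈ 9 × 81 × 4.87893 ≈ 3556.74 mg.

3557 mg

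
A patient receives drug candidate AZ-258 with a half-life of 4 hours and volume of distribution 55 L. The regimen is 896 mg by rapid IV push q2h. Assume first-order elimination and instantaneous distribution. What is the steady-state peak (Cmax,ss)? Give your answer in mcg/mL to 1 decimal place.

Over one 2-h interval, 2/4 ≈ 0.5 half-lives elapse, leaving f ≈ 0.7071 of each dose.
Accumulation ratio R = 1/(1 − f) ≈ 1/0.2929 ≈ 3.4141.
Single-dose peak C₀ = D/Vd = 896/55 ≈ 16.291 mcg/mL.
Steady-state peak Cmax,ss = C₀·R ≈ 16.291 × 3.4141 ≈ 55.619 mcg/mL.

55.6 mcg/mL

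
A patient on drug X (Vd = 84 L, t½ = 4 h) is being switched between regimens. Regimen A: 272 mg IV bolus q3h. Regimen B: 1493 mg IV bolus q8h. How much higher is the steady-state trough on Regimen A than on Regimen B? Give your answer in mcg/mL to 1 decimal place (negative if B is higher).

Regimen A: f = (1/2)^(3/4) ≈ 0.5946; Cmin,ss = (272/84)·f/(1−f) ≈ 4.749 mcg/mL.
Regimen B: f = (1/2)^(8/4) ≈ 0.2500; Cmin,ss = (1493/84)·f/(1−f) ≈ 5.925 mcg/mL.
Difference ≈ 4.749 − 5.925 ≈ -1.176 mcg/mL.

-1.2 mcg/mL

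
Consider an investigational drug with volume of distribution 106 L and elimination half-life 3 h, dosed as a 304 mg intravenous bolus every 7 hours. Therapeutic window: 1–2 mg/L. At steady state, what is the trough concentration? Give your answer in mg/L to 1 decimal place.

0.7 mg/L

k = ln2/t½ = ln2/3 ≈ 0.231049 h⁻¹; fraction remaining f = e^(−kτ) = e^(−0.231049×7) ≈ 0.1984.
At steady state, accumulation factor R = 1/(1 − e^(−kτ)) ≈ 1.2475.
Each bolus raises the concentration by D/Vd = 304/106 ≈ 2.868 mg/L.
Cmax,ss = C₀/(1 − f) ≈ 2.868/0.8016 ≈ 3.578 mg/L.
One interval later, Cmin,ss = Cmax,ss·e^(−kτ) ≈ 3.578 × 0.1984 ≈ 0.710 mg/L.
Trough 0.7 mg/L vs MEC 1 mg/L: subtherapeutic.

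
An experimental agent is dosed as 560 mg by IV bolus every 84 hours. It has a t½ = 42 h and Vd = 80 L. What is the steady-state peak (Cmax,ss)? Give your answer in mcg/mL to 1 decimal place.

9.3 mcg/mL

The dosing interval is 2 half-lives, so f = 2^(−2) = 0.25.
Accumulation ratio R = 1/(1 − f) = 1/0.75 = 4/3.
Single-dose peak C₀ = D/Vd = 560/80 = 7 mcg/mL.
Steady-state peak Cmax,ss = C₀·R = 7 × 4/3 ≈ 9.333 mcg/mL.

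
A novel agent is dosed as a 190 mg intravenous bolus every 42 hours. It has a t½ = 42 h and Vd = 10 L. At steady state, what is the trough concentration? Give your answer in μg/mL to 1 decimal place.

The dosing interval is 1 half-life, so f = 2^(−1) = 0.5.
At steady state, R = 1/(1 − 0.5) = 2/1.
Single-dose peak C₀ = D/Vd = 190/10 = 19 μg/mL.
Steady-state peak Cmax,ss = C₀·R = 19 × 2/1 ≈ 38.000 μg/mL.
Steady-state trough Cmin,ss = Cmax,ss·f ≈ 38.000 × 0.5 ≈ 19.000 μg/mL.

19.0 μg/mL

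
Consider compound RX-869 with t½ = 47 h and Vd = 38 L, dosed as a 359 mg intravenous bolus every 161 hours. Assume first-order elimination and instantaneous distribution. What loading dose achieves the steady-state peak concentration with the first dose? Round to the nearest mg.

f = (1/2)^(161/47) ≈ 0.093071; accumulation ratio R = 1/(1−f) ≈ 1.10262.
Loading dose to hit Cmax,ss on first dose: D_load = D_maint·R ≈ 359 × 1.10262 ≈ 395.84 mg.

396 mg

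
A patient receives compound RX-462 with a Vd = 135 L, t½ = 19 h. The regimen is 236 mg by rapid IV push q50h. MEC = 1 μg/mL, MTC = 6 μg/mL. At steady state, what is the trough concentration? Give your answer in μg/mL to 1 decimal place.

0.3 μg/mL

τ/t½ = 50/19 ≈ 2.6316, so fraction remaining f = (1/2)^(50/19) ≈ 0.1614.
Single-dose peak C₀ = D/Vd = 236/135 ≈ 1.748 μg/mL.
Steady-state trough Cmin,ss = C₀·f/(1−f) ≈ 1.748 × 0.1614/0.8386 ≈ 0.336 μg/mL.
Trough 0.3 μg/mL vs MEC 1 μg/mL: subtherapeutic.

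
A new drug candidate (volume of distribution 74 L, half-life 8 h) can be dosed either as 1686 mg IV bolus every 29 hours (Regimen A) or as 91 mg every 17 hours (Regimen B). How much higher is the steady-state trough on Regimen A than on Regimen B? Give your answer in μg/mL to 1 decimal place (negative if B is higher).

Regimen A: f = (1/2)^(29/8) ≈ 0.0811; Cmin,ss = (1686/74)·f/(1−f) ≈ 2.011 μg/mL.
Regimen B: f = (1/2)^(17/8) ≈ 0.2293; Cmin,ss = (91/74)·f/(1−f) ≈ 0.366 μg/mL.
Difference ≈ 2.011 − 0.366 ≈ 1.645 μg/mL.

1.6 μg/mL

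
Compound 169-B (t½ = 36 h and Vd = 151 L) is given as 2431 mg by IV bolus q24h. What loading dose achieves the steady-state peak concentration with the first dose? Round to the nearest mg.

6570 mg

f = (1/2)^(24/36) ≈ 0.629961; accumulation ratio R = 1/(1−f) ≈ 2.70242.
Loading dose to hit Cmax,ss on first dose: D_load = D_maint·R ≈ 2431 × 2.70242 ≈ 6569.58 mg.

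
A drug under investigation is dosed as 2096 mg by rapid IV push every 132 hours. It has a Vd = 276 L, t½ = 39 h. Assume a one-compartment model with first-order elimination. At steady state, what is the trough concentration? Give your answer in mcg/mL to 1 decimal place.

τ/t½ = 132/39 ≈ 3.3846, so fraction remaining f = (1/2)^(132/39) ≈ 0.0957.
Accumulation ratio R = 1/(1 − f) ≈ 1/0.9043 ≈ 1.1058.
Each bolus raises the concentration by D/Vd = 2096/276 ≈ 7.594 mcg/mL.
Steady-state peak Cmax,ss = C₀·R ≈ 7.594 × 1.1058 ≈ 8.397 mcg/mL.
One interval later, Cmin,ss = Cmax,ss·e^(−kτ) ≈ 8.397 × 0.0957 ≈ 0.804 mcg/mL.

0.8 mcg/mL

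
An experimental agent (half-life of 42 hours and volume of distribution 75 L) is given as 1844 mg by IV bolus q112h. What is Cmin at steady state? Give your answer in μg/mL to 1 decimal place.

4.6 μg/mL

k = ln2/t½ = ln2/42 ≈ 0.016504 h⁻¹; fraction remaining f = e^(−kτ) = e^(−0.016504×112) ≈ 0.1575.
At steady state, accumulation factor R = 1/(1 − e^(−kτ)) ≈ 1.1869.
Each bolus raises the concentration by D/Vd = 1844/75 ≈ 24.587 μg/mL.
Cmax,ss = C₀/(1 − f) ≈ 24.587/0.8425 ≈ 29.183 μg/mL.
Steady-state trough Cmin,ss = Cmax,ss·f ≈ 29.183 × 0.1575 ≈ 4.596 μg/mL.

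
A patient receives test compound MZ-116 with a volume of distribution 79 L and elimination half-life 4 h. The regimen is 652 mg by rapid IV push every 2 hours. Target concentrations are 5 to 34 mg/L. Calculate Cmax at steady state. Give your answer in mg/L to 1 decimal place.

k = ln2/t½ = ln2/4 ≈ 0.173287 h⁻¹; fraction remaining f = e^(−kτ) = e^(−0.173287×2) ≈ 0.7071.
Accumulation ratio R = 1/(1 − f) ≈ 1/0.2929 ≈ 3.4141.
Each bolus raises the concentration by D/Vd = 652/79 ≈ 8.253 mg/L.
Steady-state peak Cmax,ss = C₀·R ≈ 8.253 × 3.4141 ≈ 28.177 mg/L.
Peak 28.2 mg/L vs MTC 34 mg/L: below toxic threshold.

28.2 mg/L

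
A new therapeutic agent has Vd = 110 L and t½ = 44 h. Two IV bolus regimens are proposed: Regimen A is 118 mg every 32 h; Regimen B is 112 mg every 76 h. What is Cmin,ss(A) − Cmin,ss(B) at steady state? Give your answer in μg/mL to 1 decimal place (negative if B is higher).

Regimen A: f = (1/2)^(32/44) ≈ 0.6040; Cmin,ss = (118/110)·f/(1−f) ≈ 1.636 μg/mL.
Regimen B: f = (1/2)^(76/44) ≈ 0.3020; Cmin,ss = (112/110)·f/(1−f) ≈ 0.441 μg/mL.
Difference ≈ 1.636 − 0.441 ≈ 1.195 μg/mL.

1.2 μg/mL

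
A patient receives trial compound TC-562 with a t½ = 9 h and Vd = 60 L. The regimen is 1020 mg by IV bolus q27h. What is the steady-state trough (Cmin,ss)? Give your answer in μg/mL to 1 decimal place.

2.4 μg/mL

τ = 27 h = 3 half-lives, so f = (1/2)^3 = 0.125.
At steady state, R = 1/(1 − 0.125) = 8/7.
Single-dose peak C₀ = D/Vd = 1020/60 = 17 μg/mL.
Steady-state peak Cmax,ss = C₀·R = 17 × 8/7 ≈ 19.429 μg/mL.
Steady-state trough Cmin,ss = Cmax,ss·f ≈ 19.429 × 0.125 ≈ 2.429 μg/mL.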